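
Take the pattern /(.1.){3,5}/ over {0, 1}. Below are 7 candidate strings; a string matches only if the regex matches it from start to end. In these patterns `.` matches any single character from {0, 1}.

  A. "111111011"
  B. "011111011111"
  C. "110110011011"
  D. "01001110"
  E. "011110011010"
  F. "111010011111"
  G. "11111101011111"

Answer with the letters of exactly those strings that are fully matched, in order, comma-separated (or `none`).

A, B, C, E, F

A. "111111011" → match
B. "011111011111" → match
C. "110110011011" → match
D. "01001110" → no match
E. "011110011010" → match
F. "111010011111" → match
G → no match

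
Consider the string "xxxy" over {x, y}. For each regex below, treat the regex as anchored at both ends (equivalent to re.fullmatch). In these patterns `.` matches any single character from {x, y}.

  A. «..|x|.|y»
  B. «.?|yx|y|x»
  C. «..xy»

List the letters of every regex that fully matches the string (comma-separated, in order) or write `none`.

A → no match
B → no match
C → match

C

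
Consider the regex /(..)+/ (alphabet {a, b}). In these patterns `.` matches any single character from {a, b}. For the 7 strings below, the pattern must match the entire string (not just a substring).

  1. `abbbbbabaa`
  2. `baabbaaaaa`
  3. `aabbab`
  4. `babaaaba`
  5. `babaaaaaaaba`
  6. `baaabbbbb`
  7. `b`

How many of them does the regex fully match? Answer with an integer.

5

1 → match
2 → match
3 → match
4 → match
5 → match
6 → no match
7 → no match
Total matched: 5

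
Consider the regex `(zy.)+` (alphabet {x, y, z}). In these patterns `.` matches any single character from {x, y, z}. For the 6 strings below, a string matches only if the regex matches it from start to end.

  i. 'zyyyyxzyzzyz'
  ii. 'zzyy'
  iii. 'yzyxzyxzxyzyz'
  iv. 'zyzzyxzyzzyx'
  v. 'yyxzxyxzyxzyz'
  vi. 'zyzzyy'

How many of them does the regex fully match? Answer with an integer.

2

i → no match
ii → no match — must start with 'zy'
iii → no match — must start with 'zy'
iv → match
v → no match — must start with 'zy'
vi → match
Total matched: 2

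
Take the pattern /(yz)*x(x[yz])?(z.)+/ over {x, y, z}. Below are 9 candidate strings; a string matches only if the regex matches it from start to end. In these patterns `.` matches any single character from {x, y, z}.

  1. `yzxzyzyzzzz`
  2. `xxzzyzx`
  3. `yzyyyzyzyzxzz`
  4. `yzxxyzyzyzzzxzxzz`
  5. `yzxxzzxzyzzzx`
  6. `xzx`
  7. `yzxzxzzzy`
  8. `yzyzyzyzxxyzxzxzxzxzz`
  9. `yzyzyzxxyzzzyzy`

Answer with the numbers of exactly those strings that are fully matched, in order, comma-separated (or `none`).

1, 2, 4, 5, 6, 7, 8, 9

1. `yzxzyzyzzzz` → match
2. `xxzzyzx` → match
3 → no match
4 → match
5 → match
6. `xzx` → match
7. `yzxzxzzzy` → match
8 → match
9 → match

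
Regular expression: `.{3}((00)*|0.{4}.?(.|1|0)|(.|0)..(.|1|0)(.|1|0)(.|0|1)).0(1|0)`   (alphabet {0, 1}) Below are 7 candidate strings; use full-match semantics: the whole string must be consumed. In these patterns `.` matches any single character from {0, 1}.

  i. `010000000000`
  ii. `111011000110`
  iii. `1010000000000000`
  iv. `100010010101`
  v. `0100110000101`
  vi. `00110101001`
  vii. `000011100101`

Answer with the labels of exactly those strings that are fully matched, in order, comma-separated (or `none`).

i, iii, iv, v, vii

i → match
ii → no match
iii → match
iv → match
v → match
vi → no match
vii → match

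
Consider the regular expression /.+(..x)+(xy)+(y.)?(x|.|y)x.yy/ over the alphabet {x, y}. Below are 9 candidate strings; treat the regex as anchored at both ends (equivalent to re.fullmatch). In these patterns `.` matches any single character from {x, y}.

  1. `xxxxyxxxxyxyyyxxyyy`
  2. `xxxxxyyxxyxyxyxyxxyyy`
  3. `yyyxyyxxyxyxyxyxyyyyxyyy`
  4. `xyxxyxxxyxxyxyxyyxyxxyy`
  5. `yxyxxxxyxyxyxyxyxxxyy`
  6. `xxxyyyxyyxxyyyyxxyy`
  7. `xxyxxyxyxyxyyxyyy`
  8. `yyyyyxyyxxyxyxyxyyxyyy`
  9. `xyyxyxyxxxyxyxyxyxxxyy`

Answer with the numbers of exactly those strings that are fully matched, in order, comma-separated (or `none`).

1 → match
2 → match
3 → match
4 → match
5 → match
6 → match
7 → match
8 → match
9 → match

1, 2, 3, 4, 5, 6, 7, 8, 9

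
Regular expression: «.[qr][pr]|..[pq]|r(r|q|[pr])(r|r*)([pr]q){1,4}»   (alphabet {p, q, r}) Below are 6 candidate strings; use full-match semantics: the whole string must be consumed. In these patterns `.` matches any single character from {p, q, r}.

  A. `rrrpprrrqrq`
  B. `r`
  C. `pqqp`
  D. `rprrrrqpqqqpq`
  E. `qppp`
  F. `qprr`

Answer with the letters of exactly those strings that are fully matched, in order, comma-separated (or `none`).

none

A. `rrrpprrrqrq` → no match
B. `r` → no match
C. `pqqp` → no match
D → no match
E. `qppp` → no match
F. `qprr` → no match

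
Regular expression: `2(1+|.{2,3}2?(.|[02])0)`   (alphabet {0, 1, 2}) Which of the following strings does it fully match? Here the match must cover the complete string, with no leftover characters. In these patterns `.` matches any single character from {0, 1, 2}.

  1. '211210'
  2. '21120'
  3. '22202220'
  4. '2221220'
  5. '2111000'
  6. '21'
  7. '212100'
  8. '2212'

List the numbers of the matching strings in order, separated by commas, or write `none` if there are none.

1. '211210' → match
2. '21120' → match
3. '22202220' → no match
4. '2221220' → match
5. '2111000' → no match
6. '21' → match
7. '212100' → match
8. '2212' → no match

1, 2, 4, 6, 7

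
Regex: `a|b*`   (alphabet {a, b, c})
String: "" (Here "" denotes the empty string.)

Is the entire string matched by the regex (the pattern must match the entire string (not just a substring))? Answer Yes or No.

Yes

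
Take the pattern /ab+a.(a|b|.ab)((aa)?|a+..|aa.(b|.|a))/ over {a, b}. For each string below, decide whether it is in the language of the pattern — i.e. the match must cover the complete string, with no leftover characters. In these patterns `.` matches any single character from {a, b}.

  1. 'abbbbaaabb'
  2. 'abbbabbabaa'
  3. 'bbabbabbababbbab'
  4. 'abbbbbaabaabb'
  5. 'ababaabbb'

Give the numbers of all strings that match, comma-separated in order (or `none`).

2, 4

1 → no match
2 → match
3 → no match — must start with 'ab'
4 → match
5 → no match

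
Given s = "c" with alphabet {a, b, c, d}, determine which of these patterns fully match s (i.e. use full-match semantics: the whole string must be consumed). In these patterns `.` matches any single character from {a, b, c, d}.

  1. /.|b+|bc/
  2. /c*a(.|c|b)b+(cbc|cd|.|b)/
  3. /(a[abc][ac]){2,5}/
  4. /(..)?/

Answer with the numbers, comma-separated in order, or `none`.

1

1 → match
2 → no match
3 → no match — must start with "a"
4 → no match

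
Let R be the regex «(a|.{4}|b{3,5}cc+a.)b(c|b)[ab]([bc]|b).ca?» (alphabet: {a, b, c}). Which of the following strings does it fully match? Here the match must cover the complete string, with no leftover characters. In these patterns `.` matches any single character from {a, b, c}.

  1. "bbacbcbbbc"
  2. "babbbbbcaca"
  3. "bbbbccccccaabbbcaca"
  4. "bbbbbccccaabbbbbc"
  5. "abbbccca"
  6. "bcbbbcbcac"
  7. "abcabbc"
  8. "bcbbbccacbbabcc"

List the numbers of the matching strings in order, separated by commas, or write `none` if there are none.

1, 2, 3, 4, 5, 6, 7

1 → match
2 → match
3 → match
4 → match
5 → match
6 → match
7 → match
8 → no match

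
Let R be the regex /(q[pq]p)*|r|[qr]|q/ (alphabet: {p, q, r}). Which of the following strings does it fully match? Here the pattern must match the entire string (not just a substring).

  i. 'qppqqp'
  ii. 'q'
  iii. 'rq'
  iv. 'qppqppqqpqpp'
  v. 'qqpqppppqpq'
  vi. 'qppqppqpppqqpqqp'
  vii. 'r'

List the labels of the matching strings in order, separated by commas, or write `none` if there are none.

i → match
ii → match
iii → no match
iv → match
v → no match
vi → no match
vii → match

i, ii, iv, vii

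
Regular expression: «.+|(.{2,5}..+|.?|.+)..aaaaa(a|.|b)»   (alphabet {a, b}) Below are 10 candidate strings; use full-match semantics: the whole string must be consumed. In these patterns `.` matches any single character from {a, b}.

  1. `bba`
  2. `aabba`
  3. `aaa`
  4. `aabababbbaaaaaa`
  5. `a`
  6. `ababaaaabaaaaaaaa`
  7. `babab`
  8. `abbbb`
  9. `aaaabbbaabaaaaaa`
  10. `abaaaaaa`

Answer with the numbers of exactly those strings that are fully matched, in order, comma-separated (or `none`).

1 → match
2 → match
3 → match
4 → match
5 → match
6 → match
7 → match
8 → match
9 → match
10 → match

1, 2, 3, 4, 5, 6, 7, 8, 9, 10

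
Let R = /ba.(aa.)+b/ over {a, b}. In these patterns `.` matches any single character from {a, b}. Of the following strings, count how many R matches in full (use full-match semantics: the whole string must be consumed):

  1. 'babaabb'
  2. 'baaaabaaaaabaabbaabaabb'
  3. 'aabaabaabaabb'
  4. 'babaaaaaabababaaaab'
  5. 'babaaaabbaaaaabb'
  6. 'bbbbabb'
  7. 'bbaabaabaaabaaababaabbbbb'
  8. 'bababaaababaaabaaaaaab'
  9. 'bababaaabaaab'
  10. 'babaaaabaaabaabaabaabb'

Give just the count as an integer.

1

1 → match
2 → no match
3 → no match — must start with 'ba'
4 → no match
5 → no match
6 → no match — must start with 'ba'
7 → no match — must start with 'ba'
8 → no match
9 → no match
10 → no match
Total matched: 1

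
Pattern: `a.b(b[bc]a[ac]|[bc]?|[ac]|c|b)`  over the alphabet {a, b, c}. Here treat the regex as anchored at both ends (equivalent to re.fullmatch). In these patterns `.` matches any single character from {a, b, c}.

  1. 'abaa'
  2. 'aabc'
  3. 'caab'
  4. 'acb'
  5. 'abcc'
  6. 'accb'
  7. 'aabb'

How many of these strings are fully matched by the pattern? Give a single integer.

3

1. 'abaa' → no match
2. 'aabc' → match
3. 'caab' → no match — must start with 'a'
4. 'acb' → match
5. 'abcc' → no match
6. 'accb' → no match
7. 'aabb' → match
Total matched: 3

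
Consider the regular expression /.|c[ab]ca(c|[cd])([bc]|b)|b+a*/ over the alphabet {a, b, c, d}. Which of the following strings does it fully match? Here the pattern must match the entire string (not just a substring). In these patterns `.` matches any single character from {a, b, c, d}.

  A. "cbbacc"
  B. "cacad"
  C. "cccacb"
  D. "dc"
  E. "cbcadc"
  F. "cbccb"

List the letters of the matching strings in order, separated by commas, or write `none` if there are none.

A → no match
B → no match
C → no match
D → no match
E → match
F → no match

E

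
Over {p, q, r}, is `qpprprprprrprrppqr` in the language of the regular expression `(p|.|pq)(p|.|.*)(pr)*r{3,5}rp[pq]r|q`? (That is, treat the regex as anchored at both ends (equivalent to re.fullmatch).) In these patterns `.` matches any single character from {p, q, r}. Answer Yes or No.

No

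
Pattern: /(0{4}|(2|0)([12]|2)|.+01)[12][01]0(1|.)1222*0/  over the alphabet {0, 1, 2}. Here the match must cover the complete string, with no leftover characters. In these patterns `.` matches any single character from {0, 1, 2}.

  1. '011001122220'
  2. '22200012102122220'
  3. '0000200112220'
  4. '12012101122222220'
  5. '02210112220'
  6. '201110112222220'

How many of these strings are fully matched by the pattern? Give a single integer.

6

1 → match
2 → match
3 → match
4 → match
5 → match
6 → match
Total matched: 6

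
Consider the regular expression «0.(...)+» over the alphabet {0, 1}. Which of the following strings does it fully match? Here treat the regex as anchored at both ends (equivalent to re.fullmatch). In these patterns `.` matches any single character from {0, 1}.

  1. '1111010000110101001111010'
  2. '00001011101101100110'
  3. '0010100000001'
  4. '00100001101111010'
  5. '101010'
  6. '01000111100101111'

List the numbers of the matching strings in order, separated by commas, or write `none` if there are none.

2, 4, 6

1 → no match — must start with '0'
2 → match
3 → no match
4 → match
5 → no match — must start with '0'
6 → match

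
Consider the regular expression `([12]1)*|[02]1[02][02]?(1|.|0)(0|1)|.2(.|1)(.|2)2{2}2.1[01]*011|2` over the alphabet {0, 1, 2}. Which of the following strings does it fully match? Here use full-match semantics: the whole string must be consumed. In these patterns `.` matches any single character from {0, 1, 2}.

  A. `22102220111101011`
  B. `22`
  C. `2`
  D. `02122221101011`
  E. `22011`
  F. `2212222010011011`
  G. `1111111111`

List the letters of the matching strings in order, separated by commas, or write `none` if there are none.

A → match
B → no match
C → match
D → match
E → no match
F → match
G → match

A, C, D, F, G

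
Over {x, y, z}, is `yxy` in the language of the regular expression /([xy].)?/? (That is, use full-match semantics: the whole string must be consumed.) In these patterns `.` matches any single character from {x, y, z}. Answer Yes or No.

No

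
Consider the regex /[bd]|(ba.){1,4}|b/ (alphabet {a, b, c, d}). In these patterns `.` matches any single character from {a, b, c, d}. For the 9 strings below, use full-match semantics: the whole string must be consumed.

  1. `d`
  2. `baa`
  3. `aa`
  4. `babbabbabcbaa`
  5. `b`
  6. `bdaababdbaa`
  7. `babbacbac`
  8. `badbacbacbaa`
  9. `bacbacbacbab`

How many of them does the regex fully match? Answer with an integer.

1 → match
2 → match
3 → no match
4 → no match
5 → match
6 → no match
7 → match
8 → match
9 → match
Total matched: 6

6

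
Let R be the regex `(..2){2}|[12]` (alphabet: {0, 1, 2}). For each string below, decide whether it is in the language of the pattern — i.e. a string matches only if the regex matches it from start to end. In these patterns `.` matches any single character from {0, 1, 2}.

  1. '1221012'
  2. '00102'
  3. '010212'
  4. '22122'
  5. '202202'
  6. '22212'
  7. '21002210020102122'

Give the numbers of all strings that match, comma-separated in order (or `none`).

1 → no match
2 → no match
3 → no match
4 → no match
5 → match
6 → no match
7 → no match

5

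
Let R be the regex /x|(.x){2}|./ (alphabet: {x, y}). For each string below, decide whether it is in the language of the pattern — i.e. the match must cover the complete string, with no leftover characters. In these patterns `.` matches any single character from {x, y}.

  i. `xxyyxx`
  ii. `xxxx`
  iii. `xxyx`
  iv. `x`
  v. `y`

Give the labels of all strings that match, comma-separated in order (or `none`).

ii, iii, iv, v

i → no match
ii → match
iii → match
iv → match
v → match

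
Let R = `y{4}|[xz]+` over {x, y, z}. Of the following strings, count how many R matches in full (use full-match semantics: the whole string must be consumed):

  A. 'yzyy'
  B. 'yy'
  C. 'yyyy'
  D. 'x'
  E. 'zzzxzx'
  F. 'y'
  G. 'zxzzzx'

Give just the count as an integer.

4

A → no match
B → no match
C → match
D → match
E → match
F → no match
G → match
Total matched: 4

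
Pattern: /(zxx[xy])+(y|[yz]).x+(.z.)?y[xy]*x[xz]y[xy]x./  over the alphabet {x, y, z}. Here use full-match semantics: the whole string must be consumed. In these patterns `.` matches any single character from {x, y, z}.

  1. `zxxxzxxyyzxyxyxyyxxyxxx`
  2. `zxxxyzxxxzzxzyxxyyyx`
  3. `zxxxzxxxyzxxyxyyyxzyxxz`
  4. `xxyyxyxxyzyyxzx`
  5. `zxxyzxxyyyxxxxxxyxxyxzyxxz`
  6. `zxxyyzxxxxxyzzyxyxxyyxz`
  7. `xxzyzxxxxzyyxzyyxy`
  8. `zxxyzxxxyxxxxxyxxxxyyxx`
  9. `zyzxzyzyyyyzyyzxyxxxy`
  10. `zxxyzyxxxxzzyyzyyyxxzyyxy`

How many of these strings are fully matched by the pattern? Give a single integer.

5

1 → match
2 → no match
3 → match
4 → no match — must start with `zxx`
5 → match
6 → match
7 → no match — must start with `zxx`
8 → match
9 → no match — must start with `zxx`
10 → no match
Total matched: 5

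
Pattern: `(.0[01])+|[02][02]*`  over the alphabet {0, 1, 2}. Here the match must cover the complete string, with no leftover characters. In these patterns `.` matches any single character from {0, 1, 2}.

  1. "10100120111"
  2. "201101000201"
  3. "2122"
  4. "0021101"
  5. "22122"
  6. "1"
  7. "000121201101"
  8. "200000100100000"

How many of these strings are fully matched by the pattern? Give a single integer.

1. "10100120111" → no match
2. "201101000201" → match
3. "2122" → no match
4. "0021101" → no match
5. "22122" → no match
6. "1" → no match
7. "000121201101" → no match
8 → match
Total matched: 2

2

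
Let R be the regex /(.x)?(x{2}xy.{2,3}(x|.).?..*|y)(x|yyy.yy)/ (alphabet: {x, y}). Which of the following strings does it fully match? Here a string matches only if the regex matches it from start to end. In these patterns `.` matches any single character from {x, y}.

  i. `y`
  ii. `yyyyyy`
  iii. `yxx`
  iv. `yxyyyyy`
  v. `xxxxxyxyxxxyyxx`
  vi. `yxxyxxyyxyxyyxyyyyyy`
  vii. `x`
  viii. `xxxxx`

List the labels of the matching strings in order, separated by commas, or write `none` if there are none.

v

i → no match
ii → no match
iii → no match
iv → no match
v → match
vi → no match
vii → no match
viii → no match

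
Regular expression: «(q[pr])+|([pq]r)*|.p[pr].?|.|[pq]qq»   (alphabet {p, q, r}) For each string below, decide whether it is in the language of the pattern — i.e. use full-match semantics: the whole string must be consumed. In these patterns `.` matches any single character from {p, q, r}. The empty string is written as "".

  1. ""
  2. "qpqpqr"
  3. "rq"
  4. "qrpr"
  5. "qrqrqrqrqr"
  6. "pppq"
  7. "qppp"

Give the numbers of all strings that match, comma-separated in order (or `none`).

1, 2, 4, 5, 6, 7

1 → match
2 → match
3 → no match
4 → match
5 → match
6 → match
7 → match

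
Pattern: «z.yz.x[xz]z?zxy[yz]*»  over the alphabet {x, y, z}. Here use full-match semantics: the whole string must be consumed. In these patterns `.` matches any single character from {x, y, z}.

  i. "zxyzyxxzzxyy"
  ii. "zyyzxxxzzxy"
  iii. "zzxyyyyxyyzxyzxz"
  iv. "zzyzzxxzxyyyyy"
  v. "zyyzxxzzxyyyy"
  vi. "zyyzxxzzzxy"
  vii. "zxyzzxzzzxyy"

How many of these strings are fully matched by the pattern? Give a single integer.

6

i → match
ii → match
iii → no match
iv → match
v → match
vi → match
vii → match
Total matched: 6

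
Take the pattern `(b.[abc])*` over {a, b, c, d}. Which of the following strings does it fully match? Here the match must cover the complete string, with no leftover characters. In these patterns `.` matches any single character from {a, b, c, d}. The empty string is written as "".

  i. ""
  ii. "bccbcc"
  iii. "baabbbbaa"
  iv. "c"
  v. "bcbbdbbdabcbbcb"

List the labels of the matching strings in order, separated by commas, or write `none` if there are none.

i → match
ii → match
iii → match
iv → no match
v → match

i, ii, iii, v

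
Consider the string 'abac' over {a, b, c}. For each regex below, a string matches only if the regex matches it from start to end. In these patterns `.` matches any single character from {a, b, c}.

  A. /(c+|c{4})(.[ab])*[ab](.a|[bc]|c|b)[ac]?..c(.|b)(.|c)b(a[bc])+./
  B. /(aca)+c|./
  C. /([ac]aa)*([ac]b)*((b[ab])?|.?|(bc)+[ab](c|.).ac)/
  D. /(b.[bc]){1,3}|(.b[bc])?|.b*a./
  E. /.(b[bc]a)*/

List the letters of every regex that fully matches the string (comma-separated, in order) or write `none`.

D

A → no match — must start with 'c'
B → no match
C → no match
D → match
E → no match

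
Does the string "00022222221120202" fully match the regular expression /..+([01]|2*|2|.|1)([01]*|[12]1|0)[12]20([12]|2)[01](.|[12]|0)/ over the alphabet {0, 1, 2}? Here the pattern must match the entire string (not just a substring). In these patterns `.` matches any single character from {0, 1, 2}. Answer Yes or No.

Yes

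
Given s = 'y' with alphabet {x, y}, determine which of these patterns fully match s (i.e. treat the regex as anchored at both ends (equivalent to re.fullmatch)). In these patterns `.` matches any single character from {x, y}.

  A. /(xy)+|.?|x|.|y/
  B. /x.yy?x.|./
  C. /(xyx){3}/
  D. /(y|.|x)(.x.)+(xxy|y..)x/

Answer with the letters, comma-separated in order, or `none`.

A → match
B → match
C → no match — must start with 'xyx'
D → no match — must end with 'x'

A, B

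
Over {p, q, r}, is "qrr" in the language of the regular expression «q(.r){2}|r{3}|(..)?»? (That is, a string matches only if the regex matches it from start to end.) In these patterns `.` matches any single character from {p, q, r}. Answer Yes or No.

No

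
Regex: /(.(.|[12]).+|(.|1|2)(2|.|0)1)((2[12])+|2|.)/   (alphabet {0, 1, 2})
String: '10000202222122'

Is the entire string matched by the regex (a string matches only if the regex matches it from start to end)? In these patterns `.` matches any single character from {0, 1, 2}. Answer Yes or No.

Yes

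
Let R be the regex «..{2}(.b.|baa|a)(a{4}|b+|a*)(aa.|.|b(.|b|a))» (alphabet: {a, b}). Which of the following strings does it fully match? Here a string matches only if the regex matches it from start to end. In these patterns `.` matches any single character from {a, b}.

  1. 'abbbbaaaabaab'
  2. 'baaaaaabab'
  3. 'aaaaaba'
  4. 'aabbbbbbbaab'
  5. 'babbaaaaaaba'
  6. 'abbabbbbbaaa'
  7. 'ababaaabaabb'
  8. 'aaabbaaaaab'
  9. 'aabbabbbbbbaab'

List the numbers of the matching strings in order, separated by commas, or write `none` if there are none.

1 → no match
2. 'baaaaaabab' → no match
3. 'aaaaaba' → match
4. 'aabbbbbbbaab' → match
5. 'babbaaaaaaba' → match
6. 'abbabbbbbaaa' → match
7. 'ababaaabaabb' → no match
8. 'aaabbaaaaab' → match
9 → no match

3, 4, 5, 6, 8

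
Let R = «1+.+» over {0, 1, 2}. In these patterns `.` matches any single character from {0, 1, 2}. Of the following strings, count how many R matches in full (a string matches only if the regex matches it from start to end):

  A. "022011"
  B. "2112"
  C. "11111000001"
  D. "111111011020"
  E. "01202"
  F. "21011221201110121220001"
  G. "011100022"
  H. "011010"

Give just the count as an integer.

2

A. "022011" → no match — must start with "1"
B. "2112" → no match — must start with "1"
C. "11111000001" → match
D. "111111011020" → match
E. "01202" → no match — must start with "1"
F → no match — must start with "1"
G. "011100022" → no match — must start with "1"
H. "011010" → no match — must start with "1"
Total matched: 2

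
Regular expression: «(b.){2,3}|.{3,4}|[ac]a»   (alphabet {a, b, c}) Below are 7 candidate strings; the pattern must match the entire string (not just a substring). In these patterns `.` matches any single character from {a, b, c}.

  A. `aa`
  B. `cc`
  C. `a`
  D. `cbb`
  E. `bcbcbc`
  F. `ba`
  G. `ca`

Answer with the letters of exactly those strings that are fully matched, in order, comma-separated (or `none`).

A, D, E, G

A → match
B → no match
C → no match
D → match
E → match
F → no match
G → match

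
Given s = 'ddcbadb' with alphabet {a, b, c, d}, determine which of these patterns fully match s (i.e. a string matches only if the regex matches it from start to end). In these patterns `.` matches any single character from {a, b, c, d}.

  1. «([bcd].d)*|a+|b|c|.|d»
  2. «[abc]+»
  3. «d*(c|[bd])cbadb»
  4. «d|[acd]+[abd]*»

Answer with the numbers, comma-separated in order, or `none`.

3, 4

1 → no match
2 → no match
3 → match
4 → match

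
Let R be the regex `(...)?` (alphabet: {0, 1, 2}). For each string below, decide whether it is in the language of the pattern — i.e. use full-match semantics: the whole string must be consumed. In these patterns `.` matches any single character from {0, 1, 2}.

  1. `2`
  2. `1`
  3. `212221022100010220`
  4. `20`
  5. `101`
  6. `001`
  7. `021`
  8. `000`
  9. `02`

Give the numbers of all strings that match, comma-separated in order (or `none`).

5, 6, 7, 8

1 → no match
2 → no match
3 → no match
4 → no match
5 → match
6 → match
7 → match
8 → match
9 → no match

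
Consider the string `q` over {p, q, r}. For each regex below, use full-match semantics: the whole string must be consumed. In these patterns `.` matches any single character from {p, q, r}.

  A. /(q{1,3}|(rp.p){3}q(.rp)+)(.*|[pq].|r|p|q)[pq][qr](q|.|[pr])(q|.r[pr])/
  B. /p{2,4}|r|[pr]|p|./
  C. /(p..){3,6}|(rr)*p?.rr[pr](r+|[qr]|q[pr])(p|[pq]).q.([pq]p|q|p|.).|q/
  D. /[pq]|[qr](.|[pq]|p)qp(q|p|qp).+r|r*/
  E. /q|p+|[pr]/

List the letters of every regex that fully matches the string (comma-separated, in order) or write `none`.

A → no match
B → match
C → match
D → match
E → match

B, C, D, E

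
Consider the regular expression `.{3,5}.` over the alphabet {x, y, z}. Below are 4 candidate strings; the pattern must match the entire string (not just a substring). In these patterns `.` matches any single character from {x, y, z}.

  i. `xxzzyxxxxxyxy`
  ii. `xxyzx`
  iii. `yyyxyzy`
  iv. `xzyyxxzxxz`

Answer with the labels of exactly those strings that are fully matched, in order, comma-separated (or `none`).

ii

i → no match
ii. `xxyzx` → match
iii. `yyyxyzy` → no match
iv. `xzyyxxzxxz` → no match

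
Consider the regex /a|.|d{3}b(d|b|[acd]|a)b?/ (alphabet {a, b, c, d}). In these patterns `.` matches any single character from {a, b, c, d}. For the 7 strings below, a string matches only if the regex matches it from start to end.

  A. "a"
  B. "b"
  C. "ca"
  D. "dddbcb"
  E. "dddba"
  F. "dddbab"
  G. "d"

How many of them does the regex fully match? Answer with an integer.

6

A → match
B → match
C → no match
D → match
E → match
F → match
G → match
Total matched: 6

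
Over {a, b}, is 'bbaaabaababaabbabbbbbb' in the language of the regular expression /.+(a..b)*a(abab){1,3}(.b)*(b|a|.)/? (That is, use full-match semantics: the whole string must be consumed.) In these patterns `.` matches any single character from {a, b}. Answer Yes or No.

No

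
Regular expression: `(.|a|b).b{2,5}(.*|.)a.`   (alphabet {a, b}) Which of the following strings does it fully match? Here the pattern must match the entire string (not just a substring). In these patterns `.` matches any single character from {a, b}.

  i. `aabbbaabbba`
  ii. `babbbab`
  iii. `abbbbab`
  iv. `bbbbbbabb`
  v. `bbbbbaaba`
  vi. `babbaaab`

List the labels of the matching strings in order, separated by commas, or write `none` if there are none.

i → no match
ii → match
iii → match
iv → no match
v → no match
vi → match

ii, iii, vi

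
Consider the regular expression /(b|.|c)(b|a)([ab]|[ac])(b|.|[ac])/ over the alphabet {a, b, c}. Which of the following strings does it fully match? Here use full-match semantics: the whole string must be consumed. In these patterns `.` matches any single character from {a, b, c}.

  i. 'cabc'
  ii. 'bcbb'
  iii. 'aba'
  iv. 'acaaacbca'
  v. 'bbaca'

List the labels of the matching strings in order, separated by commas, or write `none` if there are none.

i. 'cabc' → match
ii. 'bcbb' → no match
iii. 'aba' → no match
iv. 'acaaacbca' → no match
v. 'bbaca' → no match

i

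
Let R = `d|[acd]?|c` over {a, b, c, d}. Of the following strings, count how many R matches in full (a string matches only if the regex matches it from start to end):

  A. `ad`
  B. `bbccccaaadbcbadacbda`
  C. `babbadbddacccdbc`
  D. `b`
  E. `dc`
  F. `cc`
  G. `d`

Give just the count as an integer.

A. `ad` → no match
B → no match
C → no match
D. `b` → no match
E. `dc` → no match
F. `cc` → no match
G. `d` → match
Total matched: 1

1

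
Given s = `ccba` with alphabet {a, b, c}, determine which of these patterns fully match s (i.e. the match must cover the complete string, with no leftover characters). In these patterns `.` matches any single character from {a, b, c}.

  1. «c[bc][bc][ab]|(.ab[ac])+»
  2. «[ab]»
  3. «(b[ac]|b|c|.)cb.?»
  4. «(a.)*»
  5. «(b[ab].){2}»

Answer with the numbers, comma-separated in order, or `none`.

1 → match
2 → no match
3 → match
4 → no match
5 → no match — must start with `b`

1, 3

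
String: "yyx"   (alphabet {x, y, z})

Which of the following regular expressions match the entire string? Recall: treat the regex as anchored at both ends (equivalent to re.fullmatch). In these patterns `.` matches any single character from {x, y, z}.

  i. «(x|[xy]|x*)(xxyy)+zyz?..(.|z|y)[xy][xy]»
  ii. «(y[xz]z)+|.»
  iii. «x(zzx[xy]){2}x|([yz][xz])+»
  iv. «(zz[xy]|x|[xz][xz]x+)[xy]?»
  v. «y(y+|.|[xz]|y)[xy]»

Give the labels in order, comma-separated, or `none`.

v

i → no match
ii → no match
iii → no match
iv → no match
v → match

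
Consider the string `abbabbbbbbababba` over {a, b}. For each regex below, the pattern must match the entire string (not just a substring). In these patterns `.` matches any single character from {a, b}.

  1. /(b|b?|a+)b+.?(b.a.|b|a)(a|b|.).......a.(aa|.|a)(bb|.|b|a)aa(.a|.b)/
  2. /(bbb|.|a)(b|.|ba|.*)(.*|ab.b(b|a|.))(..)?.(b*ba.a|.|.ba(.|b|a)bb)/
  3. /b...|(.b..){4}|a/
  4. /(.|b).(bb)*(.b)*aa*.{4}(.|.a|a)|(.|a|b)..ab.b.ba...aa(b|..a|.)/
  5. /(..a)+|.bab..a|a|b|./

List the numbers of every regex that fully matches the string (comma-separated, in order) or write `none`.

1 → no match
2 → match
3 → match
4 → no match
5 → no match

2, 3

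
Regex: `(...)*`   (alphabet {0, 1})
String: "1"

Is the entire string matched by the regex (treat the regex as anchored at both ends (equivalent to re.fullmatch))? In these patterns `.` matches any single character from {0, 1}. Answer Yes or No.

No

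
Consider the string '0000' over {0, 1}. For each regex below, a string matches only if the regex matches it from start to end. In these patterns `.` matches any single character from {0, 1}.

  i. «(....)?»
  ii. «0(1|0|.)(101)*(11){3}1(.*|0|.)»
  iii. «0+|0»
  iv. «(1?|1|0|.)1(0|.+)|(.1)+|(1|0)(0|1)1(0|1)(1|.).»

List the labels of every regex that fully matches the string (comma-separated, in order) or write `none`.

i → match
ii → no match
iii → match
iv → no match

i, iii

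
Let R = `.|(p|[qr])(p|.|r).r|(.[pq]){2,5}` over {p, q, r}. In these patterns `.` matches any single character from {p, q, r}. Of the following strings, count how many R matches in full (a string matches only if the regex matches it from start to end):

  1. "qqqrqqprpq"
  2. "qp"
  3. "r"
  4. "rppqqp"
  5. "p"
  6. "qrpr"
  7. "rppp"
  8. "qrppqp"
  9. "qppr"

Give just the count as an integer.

6

1 → no match
2 → no match
3 → match
4 → match
5 → match
6 → match
7 → match
8 → no match
9 → match
Total matched: 6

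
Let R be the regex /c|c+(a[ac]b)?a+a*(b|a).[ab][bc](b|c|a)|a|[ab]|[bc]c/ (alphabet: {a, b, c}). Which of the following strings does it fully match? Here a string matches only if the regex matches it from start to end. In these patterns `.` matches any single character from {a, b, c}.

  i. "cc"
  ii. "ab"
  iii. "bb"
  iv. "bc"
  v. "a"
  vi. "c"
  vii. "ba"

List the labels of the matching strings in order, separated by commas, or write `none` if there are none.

i → match
ii → no match
iii → no match
iv → match
v → match
vi → match
vii → no match

i, iv, v, vi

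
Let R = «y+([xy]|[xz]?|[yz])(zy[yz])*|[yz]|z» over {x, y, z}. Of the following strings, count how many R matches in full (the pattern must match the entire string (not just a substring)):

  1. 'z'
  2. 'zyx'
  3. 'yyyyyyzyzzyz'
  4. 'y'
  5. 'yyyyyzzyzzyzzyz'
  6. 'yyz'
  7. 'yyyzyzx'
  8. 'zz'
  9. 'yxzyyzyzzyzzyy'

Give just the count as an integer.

6

1 → match
2 → no match
3 → match
4 → match
5 → match
6 → match
7 → no match
8 → no match
9 → match
Total matched: 6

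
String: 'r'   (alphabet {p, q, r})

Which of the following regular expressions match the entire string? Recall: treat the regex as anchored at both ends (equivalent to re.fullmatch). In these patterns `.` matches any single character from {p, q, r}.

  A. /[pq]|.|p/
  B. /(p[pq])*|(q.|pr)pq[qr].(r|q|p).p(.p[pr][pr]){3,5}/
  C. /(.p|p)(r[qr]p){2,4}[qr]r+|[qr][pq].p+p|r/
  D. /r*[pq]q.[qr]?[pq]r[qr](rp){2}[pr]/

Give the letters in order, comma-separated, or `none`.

A, C

A → match
B → no match
C → match
D → no match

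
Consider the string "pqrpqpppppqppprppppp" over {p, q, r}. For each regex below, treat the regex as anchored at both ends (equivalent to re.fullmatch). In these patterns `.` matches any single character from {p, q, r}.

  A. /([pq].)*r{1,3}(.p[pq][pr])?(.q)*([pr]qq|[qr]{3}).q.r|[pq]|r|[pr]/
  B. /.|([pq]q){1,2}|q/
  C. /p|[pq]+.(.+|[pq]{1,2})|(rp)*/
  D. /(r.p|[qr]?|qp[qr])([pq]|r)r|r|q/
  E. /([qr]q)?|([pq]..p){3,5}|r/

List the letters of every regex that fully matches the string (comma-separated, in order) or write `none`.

A → no match
B → no match
C → match
D → no match
E → match

C, E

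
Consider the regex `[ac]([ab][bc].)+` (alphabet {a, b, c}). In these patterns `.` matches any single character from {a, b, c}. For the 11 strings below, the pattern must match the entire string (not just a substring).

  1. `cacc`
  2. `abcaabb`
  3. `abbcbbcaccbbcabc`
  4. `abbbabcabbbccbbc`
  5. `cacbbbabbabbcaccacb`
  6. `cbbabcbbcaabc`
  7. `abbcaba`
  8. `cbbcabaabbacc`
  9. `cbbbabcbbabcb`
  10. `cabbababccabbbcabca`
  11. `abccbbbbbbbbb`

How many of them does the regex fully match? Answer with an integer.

11

1 → match
2 → match
3 → match
4 → match
5 → match
6 → match
7 → match
8 → match
9 → match
10 → match
11 → match
Total matched: 11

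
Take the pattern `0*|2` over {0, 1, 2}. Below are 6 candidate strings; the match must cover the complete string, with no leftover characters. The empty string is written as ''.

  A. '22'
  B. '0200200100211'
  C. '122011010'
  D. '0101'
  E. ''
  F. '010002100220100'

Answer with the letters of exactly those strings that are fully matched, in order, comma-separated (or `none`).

E

A. '22' → no match
B → no match
C. '122011010' → no match
D. '0101' → no match
E. '' → match
F → no match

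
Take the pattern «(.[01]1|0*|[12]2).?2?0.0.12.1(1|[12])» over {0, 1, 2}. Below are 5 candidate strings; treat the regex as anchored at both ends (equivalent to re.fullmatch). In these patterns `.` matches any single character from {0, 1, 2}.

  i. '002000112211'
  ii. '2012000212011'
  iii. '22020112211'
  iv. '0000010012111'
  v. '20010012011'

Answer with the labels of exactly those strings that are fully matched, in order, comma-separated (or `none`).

i, ii, iii, iv

i → match
ii → match
iii → match
iv → match
v → no match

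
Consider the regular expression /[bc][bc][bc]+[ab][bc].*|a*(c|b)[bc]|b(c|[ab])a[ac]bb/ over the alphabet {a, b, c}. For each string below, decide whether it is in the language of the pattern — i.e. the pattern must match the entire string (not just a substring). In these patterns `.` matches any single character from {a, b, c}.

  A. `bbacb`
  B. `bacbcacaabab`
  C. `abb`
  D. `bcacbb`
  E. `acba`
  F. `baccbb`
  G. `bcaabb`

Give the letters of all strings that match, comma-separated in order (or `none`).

C, D, G

A → no match
B → no match
C → match
D → match
E → no match
F → no match
G → match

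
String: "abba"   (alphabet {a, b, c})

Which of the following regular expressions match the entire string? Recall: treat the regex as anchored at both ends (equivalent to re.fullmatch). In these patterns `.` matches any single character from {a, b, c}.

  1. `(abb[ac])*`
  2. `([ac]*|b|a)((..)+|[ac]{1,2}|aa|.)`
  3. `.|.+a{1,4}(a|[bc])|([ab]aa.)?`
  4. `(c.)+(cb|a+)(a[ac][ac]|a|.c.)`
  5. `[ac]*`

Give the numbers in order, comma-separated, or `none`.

1, 2

1 → match
2 → match
3 → no match
4 → no match — must start with "c"
5 → no match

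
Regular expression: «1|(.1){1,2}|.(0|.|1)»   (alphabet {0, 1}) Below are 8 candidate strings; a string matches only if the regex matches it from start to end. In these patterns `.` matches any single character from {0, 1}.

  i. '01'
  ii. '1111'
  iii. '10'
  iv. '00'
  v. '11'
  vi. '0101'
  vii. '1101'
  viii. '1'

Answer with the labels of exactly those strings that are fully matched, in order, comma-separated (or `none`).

i. '01' → match
ii. '1111' → match
iii. '10' → match
iv. '00' → match
v. '11' → match
vi. '0101' → match
vii. '1101' → match
viii. '1' → match

i, ii, iii, iv, v, vi, vii, viii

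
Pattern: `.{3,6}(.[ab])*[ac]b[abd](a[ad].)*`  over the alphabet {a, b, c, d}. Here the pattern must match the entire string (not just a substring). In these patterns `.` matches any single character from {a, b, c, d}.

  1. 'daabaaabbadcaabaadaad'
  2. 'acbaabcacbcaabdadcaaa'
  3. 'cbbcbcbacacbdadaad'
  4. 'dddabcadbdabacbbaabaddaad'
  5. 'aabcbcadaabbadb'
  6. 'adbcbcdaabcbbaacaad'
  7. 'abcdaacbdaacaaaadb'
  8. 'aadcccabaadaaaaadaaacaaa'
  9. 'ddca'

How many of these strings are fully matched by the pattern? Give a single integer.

7

1 → match
2 → match
3 → no match
4 → match
5 → match
6 → match
7 → match
8 → match
9 → no match
Total matched: 7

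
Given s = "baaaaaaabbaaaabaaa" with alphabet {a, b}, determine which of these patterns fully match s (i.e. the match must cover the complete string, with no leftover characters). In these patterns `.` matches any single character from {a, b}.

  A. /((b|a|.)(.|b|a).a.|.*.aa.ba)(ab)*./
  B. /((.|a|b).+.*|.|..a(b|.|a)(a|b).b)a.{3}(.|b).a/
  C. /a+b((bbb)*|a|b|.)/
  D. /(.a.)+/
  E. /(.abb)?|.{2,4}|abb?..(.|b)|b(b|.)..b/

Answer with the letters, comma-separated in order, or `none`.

B, D

A → no match
B → match
C → no match — must start with "a"
D → match
E → no match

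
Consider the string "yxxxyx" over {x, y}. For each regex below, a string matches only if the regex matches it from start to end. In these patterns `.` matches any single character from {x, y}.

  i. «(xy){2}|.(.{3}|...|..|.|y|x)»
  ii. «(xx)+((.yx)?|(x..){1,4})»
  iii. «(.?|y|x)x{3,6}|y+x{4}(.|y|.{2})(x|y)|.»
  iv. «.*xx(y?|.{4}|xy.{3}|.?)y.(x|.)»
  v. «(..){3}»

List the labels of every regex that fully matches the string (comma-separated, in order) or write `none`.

i → no match
ii → no match — must start with "xx"
iii → no match
iv → no match
v → match

v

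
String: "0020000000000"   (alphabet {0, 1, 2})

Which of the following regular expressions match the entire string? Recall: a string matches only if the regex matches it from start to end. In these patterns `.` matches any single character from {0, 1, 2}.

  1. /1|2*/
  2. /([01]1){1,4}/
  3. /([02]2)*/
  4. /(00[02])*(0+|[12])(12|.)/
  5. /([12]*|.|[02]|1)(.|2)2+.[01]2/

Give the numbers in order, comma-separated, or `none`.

1 → no match
2 → no match — must end with "1"
3 → no match
4 → match
5 → no match — must end with "2"

4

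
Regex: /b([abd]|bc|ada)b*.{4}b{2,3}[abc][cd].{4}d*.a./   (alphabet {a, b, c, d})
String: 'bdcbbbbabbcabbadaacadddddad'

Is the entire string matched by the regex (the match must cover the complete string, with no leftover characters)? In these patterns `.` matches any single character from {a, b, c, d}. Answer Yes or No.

No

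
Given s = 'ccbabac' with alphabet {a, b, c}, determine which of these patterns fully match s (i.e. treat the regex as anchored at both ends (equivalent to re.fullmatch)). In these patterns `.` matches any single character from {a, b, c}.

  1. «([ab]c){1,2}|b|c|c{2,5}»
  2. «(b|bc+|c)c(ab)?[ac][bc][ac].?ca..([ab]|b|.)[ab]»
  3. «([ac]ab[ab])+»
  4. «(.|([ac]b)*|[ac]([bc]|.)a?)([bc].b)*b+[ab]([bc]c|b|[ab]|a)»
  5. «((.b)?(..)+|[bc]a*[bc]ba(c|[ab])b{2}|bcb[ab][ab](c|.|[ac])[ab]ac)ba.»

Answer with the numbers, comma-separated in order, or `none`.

5

1 → no match
2 → no match
3 → no match
4 → no match
5 → match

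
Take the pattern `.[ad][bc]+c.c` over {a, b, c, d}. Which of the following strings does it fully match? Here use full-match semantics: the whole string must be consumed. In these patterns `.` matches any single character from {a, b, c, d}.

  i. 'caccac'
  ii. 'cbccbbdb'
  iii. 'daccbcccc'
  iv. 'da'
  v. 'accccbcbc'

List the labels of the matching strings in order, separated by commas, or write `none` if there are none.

i, iii

i → match
ii → no match — must end with 'c'
iii → match
iv → no match — must end with 'c'
v → no match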